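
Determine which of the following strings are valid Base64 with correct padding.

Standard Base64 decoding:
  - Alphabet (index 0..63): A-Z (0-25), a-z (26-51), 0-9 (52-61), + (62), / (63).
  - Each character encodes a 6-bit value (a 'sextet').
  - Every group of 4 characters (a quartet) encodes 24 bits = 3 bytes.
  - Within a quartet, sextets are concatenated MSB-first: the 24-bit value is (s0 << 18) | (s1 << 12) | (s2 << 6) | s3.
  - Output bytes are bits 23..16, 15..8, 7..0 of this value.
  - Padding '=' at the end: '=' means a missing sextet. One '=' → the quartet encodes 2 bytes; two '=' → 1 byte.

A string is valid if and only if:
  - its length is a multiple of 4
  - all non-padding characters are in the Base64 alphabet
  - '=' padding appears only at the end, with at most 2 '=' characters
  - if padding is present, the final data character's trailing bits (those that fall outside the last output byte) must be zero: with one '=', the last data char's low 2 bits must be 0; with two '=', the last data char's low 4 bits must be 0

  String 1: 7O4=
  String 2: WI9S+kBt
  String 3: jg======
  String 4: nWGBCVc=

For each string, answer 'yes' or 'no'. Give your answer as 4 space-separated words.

String 1: '7O4=' → valid
String 2: 'WI9S+kBt' → valid
String 3: 'jg======' → invalid (6 pad chars (max 2))
String 4: 'nWGBCVc=' → valid

Answer: yes yes no yes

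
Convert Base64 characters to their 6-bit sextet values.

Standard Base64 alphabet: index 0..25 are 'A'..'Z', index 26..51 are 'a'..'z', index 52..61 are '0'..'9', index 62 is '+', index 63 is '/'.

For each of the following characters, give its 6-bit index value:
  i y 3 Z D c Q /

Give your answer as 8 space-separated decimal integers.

'i': a..z range, 26 + ord('i') − ord('a') = 34
'y': a..z range, 26 + ord('y') − ord('a') = 50
'3': 0..9 range, 52 + ord('3') − ord('0') = 55
'Z': A..Z range, ord('Z') − ord('A') = 25
'D': A..Z range, ord('D') − ord('A') = 3
'c': a..z range, 26 + ord('c') − ord('a') = 28
'Q': A..Z range, ord('Q') − ord('A') = 16
'/': index 63

Answer: 34 50 55 25 3 28 16 63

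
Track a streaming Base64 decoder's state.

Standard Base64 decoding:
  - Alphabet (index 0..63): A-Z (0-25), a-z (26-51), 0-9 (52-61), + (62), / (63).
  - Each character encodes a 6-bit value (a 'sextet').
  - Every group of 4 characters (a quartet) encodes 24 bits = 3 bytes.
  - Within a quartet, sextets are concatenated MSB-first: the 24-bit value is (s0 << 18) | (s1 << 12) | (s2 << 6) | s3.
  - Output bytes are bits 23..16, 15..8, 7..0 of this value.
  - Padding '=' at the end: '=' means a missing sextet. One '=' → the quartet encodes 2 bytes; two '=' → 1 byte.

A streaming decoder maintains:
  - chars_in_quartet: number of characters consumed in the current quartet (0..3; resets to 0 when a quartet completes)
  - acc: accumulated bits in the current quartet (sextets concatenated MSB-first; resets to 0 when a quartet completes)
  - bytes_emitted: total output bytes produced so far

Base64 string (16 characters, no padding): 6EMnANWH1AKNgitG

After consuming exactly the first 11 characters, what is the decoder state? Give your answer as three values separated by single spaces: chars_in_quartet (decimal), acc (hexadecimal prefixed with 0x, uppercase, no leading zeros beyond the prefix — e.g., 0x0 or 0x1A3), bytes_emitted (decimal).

After char 0 ('6'=58): chars_in_quartet=1 acc=0x3A bytes_emitted=0
After char 1 ('E'=4): chars_in_quartet=2 acc=0xE84 bytes_emitted=0
After char 2 ('M'=12): chars_in_quartet=3 acc=0x3A10C bytes_emitted=0
After char 3 ('n'=39): chars_in_quartet=4 acc=0xE84327 -> emit E8 43 27, reset; bytes_emitted=3
After char 4 ('A'=0): chars_in_quartet=1 acc=0x0 bytes_emitted=3
After char 5 ('N'=13): chars_in_quartet=2 acc=0xD bytes_emitted=3
After char 6 ('W'=22): chars_in_quartet=3 acc=0x356 bytes_emitted=3
After char 7 ('H'=7): chars_in_quartet=4 acc=0xD587 -> emit 00 D5 87, reset; bytes_emitted=6
After char 8 ('1'=53): chars_in_quartet=1 acc=0x35 bytes_emitted=6
After char 9 ('A'=0): chars_in_quartet=2 acc=0xD40 bytes_emitted=6
After char 10 ('K'=10): chars_in_quartet=3 acc=0x3500A bytes_emitted=6

Answer: 3 0x3500A 6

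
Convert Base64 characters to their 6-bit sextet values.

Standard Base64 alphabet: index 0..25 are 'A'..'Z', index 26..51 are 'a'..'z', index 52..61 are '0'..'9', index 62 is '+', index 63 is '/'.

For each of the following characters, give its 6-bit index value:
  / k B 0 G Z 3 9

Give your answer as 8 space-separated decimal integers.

'/': index 63
'k': a..z range, 26 + ord('k') − ord('a') = 36
'B': A..Z range, ord('B') − ord('A') = 1
'0': 0..9 range, 52 + ord('0') − ord('0') = 52
'G': A..Z range, ord('G') − ord('A') = 6
'Z': A..Z range, ord('Z') − ord('A') = 25
'3': 0..9 range, 52 + ord('3') − ord('0') = 55
'9': 0..9 range, 52 + ord('9') − ord('0') = 61

Answer: 63 36 1 52 6 25 55 61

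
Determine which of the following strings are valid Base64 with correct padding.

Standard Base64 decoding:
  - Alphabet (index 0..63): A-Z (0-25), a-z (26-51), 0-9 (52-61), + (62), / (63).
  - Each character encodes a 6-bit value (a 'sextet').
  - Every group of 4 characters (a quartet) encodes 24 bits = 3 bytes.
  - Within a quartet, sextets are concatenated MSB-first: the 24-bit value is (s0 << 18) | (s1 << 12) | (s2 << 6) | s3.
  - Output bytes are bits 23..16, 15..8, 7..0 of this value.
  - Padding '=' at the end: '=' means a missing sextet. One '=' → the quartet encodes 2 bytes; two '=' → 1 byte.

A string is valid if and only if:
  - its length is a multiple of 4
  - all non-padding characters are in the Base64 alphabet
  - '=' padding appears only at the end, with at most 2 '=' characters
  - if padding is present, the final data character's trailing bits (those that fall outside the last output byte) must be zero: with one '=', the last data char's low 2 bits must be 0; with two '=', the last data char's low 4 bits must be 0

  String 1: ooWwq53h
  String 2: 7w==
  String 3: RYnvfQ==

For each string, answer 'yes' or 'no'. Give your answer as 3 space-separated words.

String 1: 'ooWwq53h' → valid
String 2: '7w==' → valid
String 3: 'RYnvfQ==' → valid

Answer: yes yes yes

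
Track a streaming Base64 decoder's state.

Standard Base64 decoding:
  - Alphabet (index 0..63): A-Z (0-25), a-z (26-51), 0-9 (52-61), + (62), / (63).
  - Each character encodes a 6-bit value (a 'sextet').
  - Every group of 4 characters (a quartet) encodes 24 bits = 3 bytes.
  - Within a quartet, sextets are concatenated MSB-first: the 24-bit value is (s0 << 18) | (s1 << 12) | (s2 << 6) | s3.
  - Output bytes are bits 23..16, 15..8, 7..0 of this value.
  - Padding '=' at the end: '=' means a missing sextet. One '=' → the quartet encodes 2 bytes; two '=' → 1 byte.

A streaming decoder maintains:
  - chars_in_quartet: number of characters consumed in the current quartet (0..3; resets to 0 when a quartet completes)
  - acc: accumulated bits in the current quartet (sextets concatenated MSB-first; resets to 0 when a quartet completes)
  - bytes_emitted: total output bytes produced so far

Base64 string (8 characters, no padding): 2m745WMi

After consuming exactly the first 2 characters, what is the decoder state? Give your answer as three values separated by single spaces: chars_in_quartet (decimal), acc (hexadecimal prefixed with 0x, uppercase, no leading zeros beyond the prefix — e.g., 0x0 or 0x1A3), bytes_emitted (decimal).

After char 0 ('2'=54): chars_in_quartet=1 acc=0x36 bytes_emitted=0
After char 1 ('m'=38): chars_in_quartet=2 acc=0xDA6 bytes_emitted=0

Answer: 2 0xDA6 0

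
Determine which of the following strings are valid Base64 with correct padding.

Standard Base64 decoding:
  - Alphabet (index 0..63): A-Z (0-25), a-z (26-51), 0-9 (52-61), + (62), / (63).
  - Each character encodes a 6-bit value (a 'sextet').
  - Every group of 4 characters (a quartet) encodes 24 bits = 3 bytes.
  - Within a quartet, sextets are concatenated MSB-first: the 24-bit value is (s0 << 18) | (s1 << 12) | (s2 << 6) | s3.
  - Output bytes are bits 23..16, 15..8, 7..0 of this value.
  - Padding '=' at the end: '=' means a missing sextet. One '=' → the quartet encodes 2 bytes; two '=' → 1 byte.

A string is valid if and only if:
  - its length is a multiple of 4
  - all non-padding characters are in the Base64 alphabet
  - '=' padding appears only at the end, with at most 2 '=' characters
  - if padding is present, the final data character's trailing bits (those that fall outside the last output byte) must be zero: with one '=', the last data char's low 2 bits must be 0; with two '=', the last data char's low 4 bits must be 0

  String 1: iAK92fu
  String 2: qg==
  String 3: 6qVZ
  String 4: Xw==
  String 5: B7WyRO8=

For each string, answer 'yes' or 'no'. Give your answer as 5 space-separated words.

Answer: no yes yes yes yes

Derivation:
String 1: 'iAK92fu' → invalid (len=7 not mult of 4)
String 2: 'qg==' → valid
String 3: '6qVZ' → valid
String 4: 'Xw==' → valid
String 5: 'B7WyRO8=' → valid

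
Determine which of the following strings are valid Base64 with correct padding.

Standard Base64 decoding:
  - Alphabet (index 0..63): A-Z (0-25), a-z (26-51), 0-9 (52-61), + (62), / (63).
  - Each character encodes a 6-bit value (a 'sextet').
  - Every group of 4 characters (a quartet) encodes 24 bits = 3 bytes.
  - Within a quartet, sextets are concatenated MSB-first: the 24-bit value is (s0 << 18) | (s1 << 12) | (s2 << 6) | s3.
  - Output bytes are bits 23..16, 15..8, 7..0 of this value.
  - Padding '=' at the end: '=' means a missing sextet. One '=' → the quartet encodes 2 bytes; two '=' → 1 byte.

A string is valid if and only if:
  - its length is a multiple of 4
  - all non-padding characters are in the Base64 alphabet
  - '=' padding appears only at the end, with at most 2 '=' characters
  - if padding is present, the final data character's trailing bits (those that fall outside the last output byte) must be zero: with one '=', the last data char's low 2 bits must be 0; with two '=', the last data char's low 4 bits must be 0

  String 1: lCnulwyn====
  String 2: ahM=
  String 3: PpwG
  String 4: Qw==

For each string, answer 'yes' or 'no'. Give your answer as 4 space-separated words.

String 1: 'lCnulwyn====' → invalid (4 pad chars (max 2))
String 2: 'ahM=' → valid
String 3: 'PpwG' → valid
String 4: 'Qw==' → valid

Answer: no yes yes yes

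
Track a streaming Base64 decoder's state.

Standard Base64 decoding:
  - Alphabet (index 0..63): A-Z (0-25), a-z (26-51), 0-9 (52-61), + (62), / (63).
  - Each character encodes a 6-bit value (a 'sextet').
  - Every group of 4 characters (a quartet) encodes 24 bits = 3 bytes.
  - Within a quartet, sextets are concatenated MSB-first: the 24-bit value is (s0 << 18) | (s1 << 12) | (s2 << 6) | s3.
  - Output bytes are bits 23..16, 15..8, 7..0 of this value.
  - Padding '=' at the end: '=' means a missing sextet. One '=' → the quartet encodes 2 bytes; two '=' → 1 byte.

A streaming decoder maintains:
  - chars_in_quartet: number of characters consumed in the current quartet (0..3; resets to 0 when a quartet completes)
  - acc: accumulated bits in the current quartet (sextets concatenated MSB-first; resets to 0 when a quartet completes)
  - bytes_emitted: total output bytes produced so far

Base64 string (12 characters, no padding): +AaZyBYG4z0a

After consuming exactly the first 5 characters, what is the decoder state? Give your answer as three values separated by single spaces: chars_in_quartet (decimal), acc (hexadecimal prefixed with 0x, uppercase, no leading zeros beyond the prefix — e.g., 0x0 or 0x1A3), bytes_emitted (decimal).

Answer: 1 0x32 3

Derivation:
After char 0 ('+'=62): chars_in_quartet=1 acc=0x3E bytes_emitted=0
After char 1 ('A'=0): chars_in_quartet=2 acc=0xF80 bytes_emitted=0
After char 2 ('a'=26): chars_in_quartet=3 acc=0x3E01A bytes_emitted=0
After char 3 ('Z'=25): chars_in_quartet=4 acc=0xF80699 -> emit F8 06 99, reset; bytes_emitted=3
After char 4 ('y'=50): chars_in_quartet=1 acc=0x32 bytes_emitted=3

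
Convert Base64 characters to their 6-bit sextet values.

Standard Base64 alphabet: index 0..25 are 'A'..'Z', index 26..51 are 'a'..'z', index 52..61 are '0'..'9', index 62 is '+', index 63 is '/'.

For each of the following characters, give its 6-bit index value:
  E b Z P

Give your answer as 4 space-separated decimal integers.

Answer: 4 27 25 15

Derivation:
'E': A..Z range, ord('E') − ord('A') = 4
'b': a..z range, 26 + ord('b') − ord('a') = 27
'Z': A..Z range, ord('Z') − ord('A') = 25
'P': A..Z range, ord('P') − ord('A') = 15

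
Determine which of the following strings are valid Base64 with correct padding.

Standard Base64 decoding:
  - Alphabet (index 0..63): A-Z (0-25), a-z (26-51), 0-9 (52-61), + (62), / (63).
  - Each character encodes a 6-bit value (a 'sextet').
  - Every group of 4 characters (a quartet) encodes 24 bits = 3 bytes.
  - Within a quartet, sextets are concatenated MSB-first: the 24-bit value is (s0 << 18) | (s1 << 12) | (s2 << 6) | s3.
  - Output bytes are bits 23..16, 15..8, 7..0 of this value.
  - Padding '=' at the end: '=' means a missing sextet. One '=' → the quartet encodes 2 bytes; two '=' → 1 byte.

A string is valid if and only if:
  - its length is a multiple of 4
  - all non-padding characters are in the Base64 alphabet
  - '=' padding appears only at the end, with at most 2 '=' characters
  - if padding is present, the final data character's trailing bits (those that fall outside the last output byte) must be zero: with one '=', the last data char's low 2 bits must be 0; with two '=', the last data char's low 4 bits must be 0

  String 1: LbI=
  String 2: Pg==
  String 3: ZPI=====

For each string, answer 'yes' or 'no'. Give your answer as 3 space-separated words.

String 1: 'LbI=' → valid
String 2: 'Pg==' → valid
String 3: 'ZPI=====' → invalid (5 pad chars (max 2))

Answer: yes yes no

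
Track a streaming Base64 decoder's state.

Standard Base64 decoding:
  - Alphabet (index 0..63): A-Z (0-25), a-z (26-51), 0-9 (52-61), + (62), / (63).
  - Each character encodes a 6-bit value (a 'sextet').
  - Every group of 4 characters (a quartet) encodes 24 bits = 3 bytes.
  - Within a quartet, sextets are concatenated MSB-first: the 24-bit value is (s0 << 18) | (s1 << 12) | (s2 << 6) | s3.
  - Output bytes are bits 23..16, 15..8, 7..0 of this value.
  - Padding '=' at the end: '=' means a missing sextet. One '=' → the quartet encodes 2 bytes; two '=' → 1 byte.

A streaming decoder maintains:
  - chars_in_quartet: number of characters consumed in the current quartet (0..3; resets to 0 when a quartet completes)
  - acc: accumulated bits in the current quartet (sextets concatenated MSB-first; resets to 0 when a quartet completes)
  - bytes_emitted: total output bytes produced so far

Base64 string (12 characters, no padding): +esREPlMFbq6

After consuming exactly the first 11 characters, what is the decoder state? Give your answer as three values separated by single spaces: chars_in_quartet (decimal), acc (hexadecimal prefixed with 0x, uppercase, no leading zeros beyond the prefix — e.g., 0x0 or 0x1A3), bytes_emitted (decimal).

After char 0 ('+'=62): chars_in_quartet=1 acc=0x3E bytes_emitted=0
After char 1 ('e'=30): chars_in_quartet=2 acc=0xF9E bytes_emitted=0
After char 2 ('s'=44): chars_in_quartet=3 acc=0x3E7AC bytes_emitted=0
After char 3 ('R'=17): chars_in_quartet=4 acc=0xF9EB11 -> emit F9 EB 11, reset; bytes_emitted=3
After char 4 ('E'=4): chars_in_quartet=1 acc=0x4 bytes_emitted=3
After char 5 ('P'=15): chars_in_quartet=2 acc=0x10F bytes_emitted=3
After char 6 ('l'=37): chars_in_quartet=3 acc=0x43E5 bytes_emitted=3
After char 7 ('M'=12): chars_in_quartet=4 acc=0x10F94C -> emit 10 F9 4C, reset; bytes_emitted=6
After char 8 ('F'=5): chars_in_quartet=1 acc=0x5 bytes_emitted=6
After char 9 ('b'=27): chars_in_quartet=2 acc=0x15B bytes_emitted=6
After char 10 ('q'=42): chars_in_quartet=3 acc=0x56EA bytes_emitted=6

Answer: 3 0x56EA 6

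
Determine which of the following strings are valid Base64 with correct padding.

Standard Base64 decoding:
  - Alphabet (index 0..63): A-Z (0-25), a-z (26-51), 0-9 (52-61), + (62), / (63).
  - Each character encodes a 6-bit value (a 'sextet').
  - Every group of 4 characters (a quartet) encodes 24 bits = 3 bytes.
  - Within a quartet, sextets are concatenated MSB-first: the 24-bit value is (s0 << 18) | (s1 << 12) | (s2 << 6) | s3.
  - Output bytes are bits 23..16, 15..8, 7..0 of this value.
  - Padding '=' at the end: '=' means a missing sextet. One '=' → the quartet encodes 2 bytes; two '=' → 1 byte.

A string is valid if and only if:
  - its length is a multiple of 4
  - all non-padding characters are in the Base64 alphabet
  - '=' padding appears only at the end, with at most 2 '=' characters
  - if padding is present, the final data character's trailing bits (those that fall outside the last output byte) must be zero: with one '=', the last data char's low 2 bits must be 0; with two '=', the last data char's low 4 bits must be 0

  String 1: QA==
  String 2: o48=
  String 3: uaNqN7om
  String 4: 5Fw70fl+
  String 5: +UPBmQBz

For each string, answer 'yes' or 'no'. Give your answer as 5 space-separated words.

Answer: yes yes yes yes yes

Derivation:
String 1: 'QA==' → valid
String 2: 'o48=' → valid
String 3: 'uaNqN7om' → valid
String 4: '5Fw70fl+' → valid
String 5: '+UPBmQBz' → valid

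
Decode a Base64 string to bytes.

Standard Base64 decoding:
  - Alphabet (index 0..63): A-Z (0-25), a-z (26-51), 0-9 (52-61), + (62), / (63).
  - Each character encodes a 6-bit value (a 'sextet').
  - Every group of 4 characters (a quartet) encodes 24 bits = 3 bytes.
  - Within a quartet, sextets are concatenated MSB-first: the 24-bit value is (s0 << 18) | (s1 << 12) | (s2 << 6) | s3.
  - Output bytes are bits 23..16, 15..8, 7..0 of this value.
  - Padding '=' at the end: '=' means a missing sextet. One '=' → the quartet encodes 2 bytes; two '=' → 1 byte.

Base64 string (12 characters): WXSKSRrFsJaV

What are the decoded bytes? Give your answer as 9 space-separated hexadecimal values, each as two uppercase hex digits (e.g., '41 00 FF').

Answer: 59 74 8A 49 1A C5 B0 96 95

Derivation:
After char 0 ('W'=22): chars_in_quartet=1 acc=0x16 bytes_emitted=0
After char 1 ('X'=23): chars_in_quartet=2 acc=0x597 bytes_emitted=0
After char 2 ('S'=18): chars_in_quartet=3 acc=0x165D2 bytes_emitted=0
After char 3 ('K'=10): chars_in_quartet=4 acc=0x59748A -> emit 59 74 8A, reset; bytes_emitted=3
After char 4 ('S'=18): chars_in_quartet=1 acc=0x12 bytes_emitted=3
After char 5 ('R'=17): chars_in_quartet=2 acc=0x491 bytes_emitted=3
After char 6 ('r'=43): chars_in_quartet=3 acc=0x1246B bytes_emitted=3
After char 7 ('F'=5): chars_in_quartet=4 acc=0x491AC5 -> emit 49 1A C5, reset; bytes_emitted=6
After char 8 ('s'=44): chars_in_quartet=1 acc=0x2C bytes_emitted=6
After char 9 ('J'=9): chars_in_quartet=2 acc=0xB09 bytes_emitted=6
After char 10 ('a'=26): chars_in_quartet=3 acc=0x2C25A bytes_emitted=6
After char 11 ('V'=21): chars_in_quartet=4 acc=0xB09695 -> emit B0 96 95, reset; bytes_emitted=9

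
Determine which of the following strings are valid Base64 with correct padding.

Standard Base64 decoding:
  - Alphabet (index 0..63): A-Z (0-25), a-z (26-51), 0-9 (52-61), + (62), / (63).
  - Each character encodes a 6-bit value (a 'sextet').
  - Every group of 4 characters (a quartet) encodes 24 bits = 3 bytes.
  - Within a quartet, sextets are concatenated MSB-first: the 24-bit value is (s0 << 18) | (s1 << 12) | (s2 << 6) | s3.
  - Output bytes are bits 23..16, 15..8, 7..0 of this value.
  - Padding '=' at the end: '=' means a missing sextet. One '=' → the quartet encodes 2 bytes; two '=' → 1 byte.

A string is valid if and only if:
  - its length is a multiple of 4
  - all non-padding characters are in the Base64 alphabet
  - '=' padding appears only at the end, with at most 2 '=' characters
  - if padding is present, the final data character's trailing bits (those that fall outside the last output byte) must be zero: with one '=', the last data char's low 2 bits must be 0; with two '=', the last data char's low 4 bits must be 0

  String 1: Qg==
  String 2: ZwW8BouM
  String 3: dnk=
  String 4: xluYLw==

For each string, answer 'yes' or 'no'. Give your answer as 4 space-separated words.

Answer: yes yes yes yes

Derivation:
String 1: 'Qg==' → valid
String 2: 'ZwW8BouM' → valid
String 3: 'dnk=' → valid
String 4: 'xluYLw==' → valid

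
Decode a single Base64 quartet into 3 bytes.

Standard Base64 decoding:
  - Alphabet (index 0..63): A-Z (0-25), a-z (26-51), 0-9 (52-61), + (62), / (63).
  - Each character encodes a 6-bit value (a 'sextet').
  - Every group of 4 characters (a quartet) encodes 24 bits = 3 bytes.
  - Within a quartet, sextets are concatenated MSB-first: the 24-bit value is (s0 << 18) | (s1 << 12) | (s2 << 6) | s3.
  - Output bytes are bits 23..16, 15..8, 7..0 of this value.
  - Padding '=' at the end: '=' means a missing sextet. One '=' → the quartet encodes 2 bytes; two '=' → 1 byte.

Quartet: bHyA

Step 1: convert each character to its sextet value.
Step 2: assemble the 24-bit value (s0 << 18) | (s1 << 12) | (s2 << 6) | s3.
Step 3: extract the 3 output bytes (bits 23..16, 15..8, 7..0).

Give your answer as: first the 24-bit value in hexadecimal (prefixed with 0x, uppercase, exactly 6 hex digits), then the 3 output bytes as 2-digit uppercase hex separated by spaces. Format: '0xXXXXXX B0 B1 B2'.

Answer: 0x6C7C80 6C 7C 80

Derivation:
Sextets: b=27, H=7, y=50, A=0
24-bit: (27<<18) | (7<<12) | (50<<6) | 0
      = 0x6C0000 | 0x007000 | 0x000C80 | 0x000000
      = 0x6C7C80
Bytes: (v>>16)&0xFF=6C, (v>>8)&0xFF=7C, v&0xFF=80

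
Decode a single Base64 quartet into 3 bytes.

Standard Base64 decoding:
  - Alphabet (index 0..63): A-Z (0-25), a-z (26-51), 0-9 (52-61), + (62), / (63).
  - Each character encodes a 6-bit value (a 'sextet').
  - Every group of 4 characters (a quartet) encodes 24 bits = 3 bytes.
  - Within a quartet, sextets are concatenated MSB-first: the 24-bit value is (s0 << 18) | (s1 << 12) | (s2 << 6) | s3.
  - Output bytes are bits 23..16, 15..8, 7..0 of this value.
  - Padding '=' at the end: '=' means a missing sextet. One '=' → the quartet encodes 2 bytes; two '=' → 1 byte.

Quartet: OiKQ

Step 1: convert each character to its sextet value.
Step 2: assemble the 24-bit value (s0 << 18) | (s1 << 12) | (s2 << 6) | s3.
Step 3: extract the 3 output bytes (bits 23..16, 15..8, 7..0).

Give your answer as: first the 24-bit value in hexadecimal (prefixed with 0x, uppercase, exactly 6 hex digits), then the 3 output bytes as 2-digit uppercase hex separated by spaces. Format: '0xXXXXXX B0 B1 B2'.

Sextets: O=14, i=34, K=10, Q=16
24-bit: (14<<18) | (34<<12) | (10<<6) | 16
      = 0x380000 | 0x022000 | 0x000280 | 0x000010
      = 0x3A2290
Bytes: (v>>16)&0xFF=3A, (v>>8)&0xFF=22, v&0xFF=90

Answer: 0x3A2290 3A 22 90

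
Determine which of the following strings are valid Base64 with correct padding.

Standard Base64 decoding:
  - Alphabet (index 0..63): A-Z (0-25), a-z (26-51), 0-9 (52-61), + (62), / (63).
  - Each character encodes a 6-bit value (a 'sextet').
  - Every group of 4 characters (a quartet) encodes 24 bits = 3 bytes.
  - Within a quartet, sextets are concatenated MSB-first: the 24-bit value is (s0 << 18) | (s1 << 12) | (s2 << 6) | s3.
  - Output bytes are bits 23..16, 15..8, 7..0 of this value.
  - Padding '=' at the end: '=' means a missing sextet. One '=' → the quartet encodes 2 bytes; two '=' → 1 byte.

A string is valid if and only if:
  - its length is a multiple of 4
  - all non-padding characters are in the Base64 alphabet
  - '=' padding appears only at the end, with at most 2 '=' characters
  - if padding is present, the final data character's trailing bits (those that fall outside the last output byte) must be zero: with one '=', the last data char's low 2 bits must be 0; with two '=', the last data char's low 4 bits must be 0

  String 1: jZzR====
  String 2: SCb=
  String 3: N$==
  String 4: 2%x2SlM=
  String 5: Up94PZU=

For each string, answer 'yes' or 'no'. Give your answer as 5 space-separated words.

String 1: 'jZzR====' → invalid (4 pad chars (max 2))
String 2: 'SCb=' → invalid (bad trailing bits)
String 3: 'N$==' → invalid (bad char(s): ['$'])
String 4: '2%x2SlM=' → invalid (bad char(s): ['%'])
String 5: 'Up94PZU=' → valid

Answer: no no no no yes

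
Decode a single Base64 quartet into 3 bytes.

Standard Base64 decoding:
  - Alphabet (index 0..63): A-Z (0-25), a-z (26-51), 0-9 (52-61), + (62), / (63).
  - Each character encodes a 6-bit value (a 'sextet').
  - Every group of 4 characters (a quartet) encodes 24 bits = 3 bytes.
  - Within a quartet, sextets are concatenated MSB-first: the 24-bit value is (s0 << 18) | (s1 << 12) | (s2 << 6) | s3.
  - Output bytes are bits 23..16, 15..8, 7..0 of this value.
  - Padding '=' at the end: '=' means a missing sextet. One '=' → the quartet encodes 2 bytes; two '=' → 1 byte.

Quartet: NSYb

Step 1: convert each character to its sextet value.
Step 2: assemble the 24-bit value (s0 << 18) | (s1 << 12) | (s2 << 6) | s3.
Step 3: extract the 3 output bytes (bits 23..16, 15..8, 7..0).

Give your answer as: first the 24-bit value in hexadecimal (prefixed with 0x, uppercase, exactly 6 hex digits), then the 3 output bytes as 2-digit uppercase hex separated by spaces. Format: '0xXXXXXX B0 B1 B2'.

Sextets: N=13, S=18, Y=24, b=27
24-bit: (13<<18) | (18<<12) | (24<<6) | 27
      = 0x340000 | 0x012000 | 0x000600 | 0x00001B
      = 0x35261B
Bytes: (v>>16)&0xFF=35, (v>>8)&0xFF=26, v&0xFF=1B

Answer: 0x35261B 35 26 1B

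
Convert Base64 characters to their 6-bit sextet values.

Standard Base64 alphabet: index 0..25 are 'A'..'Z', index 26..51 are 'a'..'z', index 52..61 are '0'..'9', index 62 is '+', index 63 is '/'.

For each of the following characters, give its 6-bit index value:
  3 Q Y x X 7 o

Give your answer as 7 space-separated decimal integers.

'3': 0..9 range, 52 + ord('3') − ord('0') = 55
'Q': A..Z range, ord('Q') − ord('A') = 16
'Y': A..Z range, ord('Y') − ord('A') = 24
'x': a..z range, 26 + ord('x') − ord('a') = 49
'X': A..Z range, ord('X') − ord('A') = 23
'7': 0..9 range, 52 + ord('7') − ord('0') = 59
'o': a..z range, 26 + ord('o') − ord('a') = 40

Answer: 55 16 24 49 23 59 40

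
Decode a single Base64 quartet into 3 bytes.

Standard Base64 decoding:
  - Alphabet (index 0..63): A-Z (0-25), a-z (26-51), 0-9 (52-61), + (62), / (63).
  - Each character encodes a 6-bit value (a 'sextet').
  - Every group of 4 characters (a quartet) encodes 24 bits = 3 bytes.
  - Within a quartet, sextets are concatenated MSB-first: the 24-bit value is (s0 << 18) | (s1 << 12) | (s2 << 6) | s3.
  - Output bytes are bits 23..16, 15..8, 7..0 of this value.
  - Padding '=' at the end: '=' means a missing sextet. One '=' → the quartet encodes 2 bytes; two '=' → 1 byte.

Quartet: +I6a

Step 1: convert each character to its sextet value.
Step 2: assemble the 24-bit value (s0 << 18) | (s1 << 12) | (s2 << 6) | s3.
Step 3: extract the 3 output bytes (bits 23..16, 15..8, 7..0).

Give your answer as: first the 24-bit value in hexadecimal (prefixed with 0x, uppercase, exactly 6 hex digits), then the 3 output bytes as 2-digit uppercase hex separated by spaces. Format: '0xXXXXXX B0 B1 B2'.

Answer: 0xF88E9A F8 8E 9A

Derivation:
Sextets: +=62, I=8, 6=58, a=26
24-bit: (62<<18) | (8<<12) | (58<<6) | 26
      = 0xF80000 | 0x008000 | 0x000E80 | 0x00001A
      = 0xF88E9A
Bytes: (v>>16)&0xFF=F8, (v>>8)&0xFF=8E, v&0xFF=9A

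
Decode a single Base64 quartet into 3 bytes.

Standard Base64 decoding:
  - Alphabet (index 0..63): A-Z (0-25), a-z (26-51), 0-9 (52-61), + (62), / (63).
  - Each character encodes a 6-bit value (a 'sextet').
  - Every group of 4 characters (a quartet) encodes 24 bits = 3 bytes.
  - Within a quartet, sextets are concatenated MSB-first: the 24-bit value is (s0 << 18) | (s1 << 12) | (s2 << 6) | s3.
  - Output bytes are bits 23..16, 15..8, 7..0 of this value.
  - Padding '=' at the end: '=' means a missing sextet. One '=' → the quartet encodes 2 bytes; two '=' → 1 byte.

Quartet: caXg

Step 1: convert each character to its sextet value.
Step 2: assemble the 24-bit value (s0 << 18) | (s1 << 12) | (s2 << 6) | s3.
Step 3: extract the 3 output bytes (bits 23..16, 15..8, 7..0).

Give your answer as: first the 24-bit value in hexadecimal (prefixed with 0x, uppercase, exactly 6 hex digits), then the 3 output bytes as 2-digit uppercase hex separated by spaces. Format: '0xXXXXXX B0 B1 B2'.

Sextets: c=28, a=26, X=23, g=32
24-bit: (28<<18) | (26<<12) | (23<<6) | 32
      = 0x700000 | 0x01A000 | 0x0005C0 | 0x000020
      = 0x71A5E0
Bytes: (v>>16)&0xFF=71, (v>>8)&0xFF=A5, v&0xFF=E0

Answer: 0x71A5E0 71 A5 E0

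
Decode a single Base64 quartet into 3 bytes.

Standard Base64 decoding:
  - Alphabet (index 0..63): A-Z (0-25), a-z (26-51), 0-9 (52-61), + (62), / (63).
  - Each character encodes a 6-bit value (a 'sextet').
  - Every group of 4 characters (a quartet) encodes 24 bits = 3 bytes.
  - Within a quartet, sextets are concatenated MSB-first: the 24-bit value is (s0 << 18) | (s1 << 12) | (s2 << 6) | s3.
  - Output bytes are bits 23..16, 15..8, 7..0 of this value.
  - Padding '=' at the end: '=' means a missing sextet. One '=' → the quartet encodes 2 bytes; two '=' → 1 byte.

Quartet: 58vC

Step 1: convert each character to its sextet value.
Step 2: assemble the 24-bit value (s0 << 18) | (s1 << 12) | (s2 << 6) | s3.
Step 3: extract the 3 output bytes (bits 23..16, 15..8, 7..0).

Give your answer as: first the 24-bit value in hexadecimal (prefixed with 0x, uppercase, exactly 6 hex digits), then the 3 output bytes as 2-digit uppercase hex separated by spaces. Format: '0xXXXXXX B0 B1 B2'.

Sextets: 5=57, 8=60, v=47, C=2
24-bit: (57<<18) | (60<<12) | (47<<6) | 2
      = 0xE40000 | 0x03C000 | 0x000BC0 | 0x000002
      = 0xE7CBC2
Bytes: (v>>16)&0xFF=E7, (v>>8)&0xFF=CB, v&0xFF=C2

Answer: 0xE7CBC2 E7 CB C2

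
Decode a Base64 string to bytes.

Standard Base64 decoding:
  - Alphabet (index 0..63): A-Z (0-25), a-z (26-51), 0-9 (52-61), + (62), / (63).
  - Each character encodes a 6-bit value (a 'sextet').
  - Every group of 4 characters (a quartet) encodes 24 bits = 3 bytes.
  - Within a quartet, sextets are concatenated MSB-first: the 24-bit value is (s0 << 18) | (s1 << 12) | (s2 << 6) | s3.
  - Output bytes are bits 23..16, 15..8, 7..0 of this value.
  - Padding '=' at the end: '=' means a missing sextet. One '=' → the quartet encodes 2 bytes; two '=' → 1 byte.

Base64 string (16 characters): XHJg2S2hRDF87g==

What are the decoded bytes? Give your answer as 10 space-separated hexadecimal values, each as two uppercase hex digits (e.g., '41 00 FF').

Answer: 5C 72 60 D9 2D A1 44 31 7C EE

Derivation:
After char 0 ('X'=23): chars_in_quartet=1 acc=0x17 bytes_emitted=0
After char 1 ('H'=7): chars_in_quartet=2 acc=0x5C7 bytes_emitted=0
After char 2 ('J'=9): chars_in_quartet=3 acc=0x171C9 bytes_emitted=0
After char 3 ('g'=32): chars_in_quartet=4 acc=0x5C7260 -> emit 5C 72 60, reset; bytes_emitted=3
After char 4 ('2'=54): chars_in_quartet=1 acc=0x36 bytes_emitted=3
After char 5 ('S'=18): chars_in_quartet=2 acc=0xD92 bytes_emitted=3
After char 6 ('2'=54): chars_in_quartet=3 acc=0x364B6 bytes_emitted=3
After char 7 ('h'=33): chars_in_quartet=4 acc=0xD92DA1 -> emit D9 2D A1, reset; bytes_emitted=6
After char 8 ('R'=17): chars_in_quartet=1 acc=0x11 bytes_emitted=6
After char 9 ('D'=3): chars_in_quartet=2 acc=0x443 bytes_emitted=6
After char 10 ('F'=5): chars_in_quartet=3 acc=0x110C5 bytes_emitted=6
After char 11 ('8'=60): chars_in_quartet=4 acc=0x44317C -> emit 44 31 7C, reset; bytes_emitted=9
After char 12 ('7'=59): chars_in_quartet=1 acc=0x3B bytes_emitted=9
After char 13 ('g'=32): chars_in_quartet=2 acc=0xEE0 bytes_emitted=9
Padding '==': partial quartet acc=0xEE0 -> emit EE; bytes_emitted=10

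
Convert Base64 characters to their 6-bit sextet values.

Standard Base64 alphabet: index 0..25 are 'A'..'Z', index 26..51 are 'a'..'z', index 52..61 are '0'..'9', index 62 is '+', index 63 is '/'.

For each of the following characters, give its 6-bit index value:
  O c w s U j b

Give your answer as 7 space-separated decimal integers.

Answer: 14 28 48 44 20 35 27

Derivation:
'O': A..Z range, ord('O') − ord('A') = 14
'c': a..z range, 26 + ord('c') − ord('a') = 28
'w': a..z range, 26 + ord('w') − ord('a') = 48
's': a..z range, 26 + ord('s') − ord('a') = 44
'U': A..Z range, ord('U') − ord('A') = 20
'j': a..z range, 26 + ord('j') − ord('a') = 35
'b': a..z range, 26 + ord('b') − ord('a') = 27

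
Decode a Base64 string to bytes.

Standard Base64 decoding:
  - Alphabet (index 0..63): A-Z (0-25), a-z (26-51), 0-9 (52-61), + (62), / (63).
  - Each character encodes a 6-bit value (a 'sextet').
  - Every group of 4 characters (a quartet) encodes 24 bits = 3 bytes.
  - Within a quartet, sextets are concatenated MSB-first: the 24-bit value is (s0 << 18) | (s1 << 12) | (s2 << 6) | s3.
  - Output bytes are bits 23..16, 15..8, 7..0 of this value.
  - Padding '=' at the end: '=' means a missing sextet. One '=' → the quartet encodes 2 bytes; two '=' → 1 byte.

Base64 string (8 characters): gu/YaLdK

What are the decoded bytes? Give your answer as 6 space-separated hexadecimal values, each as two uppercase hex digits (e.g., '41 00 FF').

Answer: 82 EF D8 68 B7 4A

Derivation:
After char 0 ('g'=32): chars_in_quartet=1 acc=0x20 bytes_emitted=0
After char 1 ('u'=46): chars_in_quartet=2 acc=0x82E bytes_emitted=0
After char 2 ('/'=63): chars_in_quartet=3 acc=0x20BBF bytes_emitted=0
After char 3 ('Y'=24): chars_in_quartet=4 acc=0x82EFD8 -> emit 82 EF D8, reset; bytes_emitted=3
After char 4 ('a'=26): chars_in_quartet=1 acc=0x1A bytes_emitted=3
After char 5 ('L'=11): chars_in_quartet=2 acc=0x68B bytes_emitted=3
After char 6 ('d'=29): chars_in_quartet=3 acc=0x1A2DD bytes_emitted=3
After char 7 ('K'=10): chars_in_quartet=4 acc=0x68B74A -> emit 68 B7 4A, reset; bytes_emitted=6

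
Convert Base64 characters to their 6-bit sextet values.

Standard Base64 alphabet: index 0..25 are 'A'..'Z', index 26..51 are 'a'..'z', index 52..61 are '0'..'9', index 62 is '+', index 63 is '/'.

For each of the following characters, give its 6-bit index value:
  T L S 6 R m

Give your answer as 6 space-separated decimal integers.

'T': A..Z range, ord('T') − ord('A') = 19
'L': A..Z range, ord('L') − ord('A') = 11
'S': A..Z range, ord('S') − ord('A') = 18
'6': 0..9 range, 52 + ord('6') − ord('0') = 58
'R': A..Z range, ord('R') − ord('A') = 17
'm': a..z range, 26 + ord('m') − ord('a') = 38

Answer: 19 11 18 58 17 38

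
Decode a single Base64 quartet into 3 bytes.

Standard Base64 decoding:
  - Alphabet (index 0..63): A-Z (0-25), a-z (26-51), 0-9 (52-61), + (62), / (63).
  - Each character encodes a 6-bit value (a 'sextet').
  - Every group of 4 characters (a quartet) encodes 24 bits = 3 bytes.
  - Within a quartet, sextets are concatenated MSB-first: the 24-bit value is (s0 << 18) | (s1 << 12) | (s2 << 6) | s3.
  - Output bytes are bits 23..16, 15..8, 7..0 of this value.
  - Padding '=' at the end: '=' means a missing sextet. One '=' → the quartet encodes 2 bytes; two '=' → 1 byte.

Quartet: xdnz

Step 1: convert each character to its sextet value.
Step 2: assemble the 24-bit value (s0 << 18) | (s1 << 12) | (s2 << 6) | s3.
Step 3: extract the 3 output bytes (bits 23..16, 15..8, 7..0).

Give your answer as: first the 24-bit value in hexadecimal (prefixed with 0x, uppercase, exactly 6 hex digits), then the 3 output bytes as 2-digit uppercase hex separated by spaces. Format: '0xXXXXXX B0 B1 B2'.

Sextets: x=49, d=29, n=39, z=51
24-bit: (49<<18) | (29<<12) | (39<<6) | 51
      = 0xC40000 | 0x01D000 | 0x0009C0 | 0x000033
      = 0xC5D9F3
Bytes: (v>>16)&0xFF=C5, (v>>8)&0xFF=D9, v&0xFF=F3

Answer: 0xC5D9F3 C5 D9 F3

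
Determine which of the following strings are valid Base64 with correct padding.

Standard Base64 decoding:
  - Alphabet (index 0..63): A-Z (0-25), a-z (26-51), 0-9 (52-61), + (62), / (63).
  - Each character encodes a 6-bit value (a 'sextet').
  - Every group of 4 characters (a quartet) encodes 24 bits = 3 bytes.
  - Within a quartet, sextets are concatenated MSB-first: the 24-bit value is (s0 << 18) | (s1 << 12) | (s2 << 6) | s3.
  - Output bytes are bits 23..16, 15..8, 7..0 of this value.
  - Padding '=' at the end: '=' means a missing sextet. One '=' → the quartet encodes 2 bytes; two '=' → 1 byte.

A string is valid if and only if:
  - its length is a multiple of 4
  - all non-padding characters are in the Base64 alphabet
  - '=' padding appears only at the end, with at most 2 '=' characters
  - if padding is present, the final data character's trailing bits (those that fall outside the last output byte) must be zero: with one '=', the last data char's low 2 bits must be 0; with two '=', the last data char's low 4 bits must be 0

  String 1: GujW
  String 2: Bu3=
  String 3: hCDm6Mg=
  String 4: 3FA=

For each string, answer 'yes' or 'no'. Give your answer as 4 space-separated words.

String 1: 'GujW' → valid
String 2: 'Bu3=' → invalid (bad trailing bits)
String 3: 'hCDm6Mg=' → valid
String 4: '3FA=' → valid

Answer: yes no yes yes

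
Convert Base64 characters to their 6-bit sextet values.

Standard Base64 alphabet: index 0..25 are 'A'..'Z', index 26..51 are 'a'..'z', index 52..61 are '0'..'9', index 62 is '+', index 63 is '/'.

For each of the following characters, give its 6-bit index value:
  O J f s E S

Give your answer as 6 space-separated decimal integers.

Answer: 14 9 31 44 4 18

Derivation:
'O': A..Z range, ord('O') − ord('A') = 14
'J': A..Z range, ord('J') − ord('A') = 9
'f': a..z range, 26 + ord('f') − ord('a') = 31
's': a..z range, 26 + ord('s') − ord('a') = 44
'E': A..Z range, ord('E') − ord('A') = 4
'S': A..Z range, ord('S') − ord('A') = 18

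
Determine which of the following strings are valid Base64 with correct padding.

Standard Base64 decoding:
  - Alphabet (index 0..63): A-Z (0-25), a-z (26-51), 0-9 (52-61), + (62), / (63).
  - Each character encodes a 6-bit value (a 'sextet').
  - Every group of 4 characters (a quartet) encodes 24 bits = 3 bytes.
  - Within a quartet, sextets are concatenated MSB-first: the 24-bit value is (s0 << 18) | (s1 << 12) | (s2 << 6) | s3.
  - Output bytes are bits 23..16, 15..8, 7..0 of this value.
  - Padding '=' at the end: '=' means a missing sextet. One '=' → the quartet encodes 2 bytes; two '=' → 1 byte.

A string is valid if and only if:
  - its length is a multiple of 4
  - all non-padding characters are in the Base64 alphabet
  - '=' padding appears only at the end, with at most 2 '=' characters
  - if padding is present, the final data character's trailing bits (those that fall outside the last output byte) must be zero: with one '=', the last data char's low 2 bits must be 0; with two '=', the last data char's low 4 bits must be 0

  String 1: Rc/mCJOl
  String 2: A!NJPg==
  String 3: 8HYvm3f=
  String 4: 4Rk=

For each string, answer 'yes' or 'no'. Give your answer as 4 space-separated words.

String 1: 'Rc/mCJOl' → valid
String 2: 'A!NJPg==' → invalid (bad char(s): ['!'])
String 3: '8HYvm3f=' → invalid (bad trailing bits)
String 4: '4Rk=' → valid

Answer: yes no no yes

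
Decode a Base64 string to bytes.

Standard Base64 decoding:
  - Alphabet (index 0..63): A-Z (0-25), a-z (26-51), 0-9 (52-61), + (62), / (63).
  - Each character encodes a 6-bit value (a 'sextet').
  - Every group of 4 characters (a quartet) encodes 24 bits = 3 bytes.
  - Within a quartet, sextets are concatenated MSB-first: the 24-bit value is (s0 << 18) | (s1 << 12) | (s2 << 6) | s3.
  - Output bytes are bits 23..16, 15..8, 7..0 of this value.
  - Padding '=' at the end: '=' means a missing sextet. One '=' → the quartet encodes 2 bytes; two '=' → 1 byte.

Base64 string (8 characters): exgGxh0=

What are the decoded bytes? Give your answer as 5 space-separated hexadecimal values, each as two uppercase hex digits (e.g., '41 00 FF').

Answer: 7B 18 06 C6 1D

Derivation:
After char 0 ('e'=30): chars_in_quartet=1 acc=0x1E bytes_emitted=0
After char 1 ('x'=49): chars_in_quartet=2 acc=0x7B1 bytes_emitted=0
After char 2 ('g'=32): chars_in_quartet=3 acc=0x1EC60 bytes_emitted=0
After char 3 ('G'=6): chars_in_quartet=4 acc=0x7B1806 -> emit 7B 18 06, reset; bytes_emitted=3
After char 4 ('x'=49): chars_in_quartet=1 acc=0x31 bytes_emitted=3
After char 5 ('h'=33): chars_in_quartet=2 acc=0xC61 bytes_emitted=3
After char 6 ('0'=52): chars_in_quartet=3 acc=0x31874 bytes_emitted=3
Padding '=': partial quartet acc=0x31874 -> emit C6 1D; bytes_emitted=5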